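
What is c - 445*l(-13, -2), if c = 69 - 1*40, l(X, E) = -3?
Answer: 1364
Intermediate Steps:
c = 29 (c = 69 - 40 = 29)
c - 445*l(-13, -2) = 29 - 445*(-3) = 29 + 1335 = 1364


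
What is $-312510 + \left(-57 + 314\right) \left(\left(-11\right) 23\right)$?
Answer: $-377531$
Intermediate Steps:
$-312510 + \left(-57 + 314\right) \left(\left(-11\right) 23\right) = -312510 + 257 \left(-253\right) = -312510 - 65021 = -377531$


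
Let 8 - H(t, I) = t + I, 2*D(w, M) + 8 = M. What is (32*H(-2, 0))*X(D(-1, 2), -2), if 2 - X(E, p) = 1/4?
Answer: 560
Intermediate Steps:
D(w, M) = -4 + M/2
X(E, p) = 7/4 (X(E, p) = 2 - 1/4 = 7/4)
H(t, I) = 8 - I - t (H(t, I) = 8 - (t + I) = 8 - (I + t) = 8 + (-I - t) = 8 - I - t)
(32*H(-2, 0))*X(D(-1, 2), -2) = (32*(8 - 1*0 - 1*(-2)))*(7/4) = (32*(8 + 0 + 2))*(7/4) = (32*10)*(7/4) = 320*(7/4) = 560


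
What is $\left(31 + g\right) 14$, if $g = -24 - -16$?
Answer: $322$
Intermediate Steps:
$g = -8$ ($g = -24 + 16 = -8$)
$\left(31 + g\right) 14 = \left(31 - 8\right) 14 = 23 \cdot 14 = 322$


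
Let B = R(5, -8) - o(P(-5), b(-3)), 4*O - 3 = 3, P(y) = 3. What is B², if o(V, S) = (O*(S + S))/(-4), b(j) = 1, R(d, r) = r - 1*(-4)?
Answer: 169/16 ≈ 10.563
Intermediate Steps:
R(d, r) = 4 + r (R(d, r) = r + 4 = 4 + r)
O = 3/2 (O = ¾ + (¼)*3 = ¾ + ¾ = 3/2 ≈ 1.5000)
o(V, S) = -3*S/4 (o(V, S) = (3*(S + S)/2)/(-4) = (3*(2*S)/2)*(-¼) = (3*S)*(-¼) = -3*S/4)
B = -13/4 (B = (4 - 8) - (-3)/4 = -4 - 1*(-¾) = -4 + ¾ = -13/4 ≈ -3.2500)
B² = (-13/4)² = 169/16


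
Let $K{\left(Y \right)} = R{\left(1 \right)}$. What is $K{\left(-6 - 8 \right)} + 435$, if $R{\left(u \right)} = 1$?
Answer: $436$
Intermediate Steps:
$K{\left(Y \right)} = 1$
$K{\left(-6 - 8 \right)} + 435 = 1 + 435 = 436$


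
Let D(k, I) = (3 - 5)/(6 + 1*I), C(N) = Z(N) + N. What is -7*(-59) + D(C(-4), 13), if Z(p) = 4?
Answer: 7845/19 ≈ 412.89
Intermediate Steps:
C(N) = 4 + N
D(k, I) = -2/(6 + I)
-7*(-59) + D(C(-4), 13) = -7*(-59) - 2/(6 + 13) = 413 - 2/19 = 7845/19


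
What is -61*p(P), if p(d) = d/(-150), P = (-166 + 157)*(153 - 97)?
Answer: -5124/25 ≈ -204.96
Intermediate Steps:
P = -504 (P = -9*56 = -504)
p(d) = -d/150 (p(d) = d*(-1/150) = -d/150)
-61*p(P) = -(-61)*(-504)/150 = -61*84/25 = -5124/25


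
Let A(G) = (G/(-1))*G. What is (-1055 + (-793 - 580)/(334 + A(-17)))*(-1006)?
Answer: 49141088/45 ≈ 1.0920e+6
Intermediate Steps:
A(G) = -G² (A(G) = (G*(-1))*G = (-G)*G = -G²)
(-1055 + (-793 - 580)/(334 + A(-17)))*(-1006) = (-1055 + (-793 - 580)/(334 - 1*(-17)²))*(-1006) = (-1055 - 1373/(334 - 1*289))*(-1006) = (-1055 - 1373/(334 - 289))*(-1006) = (-1055 - 1373/45)*(-1006) = -48848/45*(-1006) = 49141088/45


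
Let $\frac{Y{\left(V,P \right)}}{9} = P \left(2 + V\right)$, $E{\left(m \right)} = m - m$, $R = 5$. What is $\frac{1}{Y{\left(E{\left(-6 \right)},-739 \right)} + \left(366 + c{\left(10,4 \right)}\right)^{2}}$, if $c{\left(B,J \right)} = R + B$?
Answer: $\frac{1}{131859} \approx 7.5839 \cdot 10^{-6}$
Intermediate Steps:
$E{\left(m \right)} = 0$
$c{\left(B,J \right)} = 5 + B$
$Y{\left(V,P \right)} = 9 P \left(2 + V\right)$
$\frac{1}{Y{\left(E{\left(-6 \right)},-739 \right)} + \left(366 + c{\left(10,4 \right)}\right)^{2}} = \frac{1}{9 \left(-739\right) \left(2 + 0\right) + \left(366 + \left(5 + 10\right)\right)^{2}} = \frac{1}{9 \left(-739\right) 2 + \left(366 + 15\right)^{2}} = \frac{1}{-13302 + 381^{2}} = \frac{1}{-13302 + 145161} = \frac{1}{131859}$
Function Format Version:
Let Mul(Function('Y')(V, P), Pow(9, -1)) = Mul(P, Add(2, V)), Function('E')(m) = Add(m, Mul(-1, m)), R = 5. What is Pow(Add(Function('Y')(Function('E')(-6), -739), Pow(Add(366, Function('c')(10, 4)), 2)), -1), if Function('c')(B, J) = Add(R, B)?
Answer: Rational(1, 131859) ≈ 7.5839e-6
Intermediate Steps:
Function('E')(m) = 0
Function('c')(B, J) = Add(5, B)
Function('Y')(V, P) = Mul(9, P, Add(2, V)) (Function('Y')(V, P) = Mul(9, Mul(P, Add(2, V))) = Mul(9, P, Add(2, V)))
Pow(Add(Function('Y')(Function('E')(-6), -739), Pow(Add(366, Function('c')(10, 4)), 2)), -1) = Pow(Add(Mul(9, -739, Add(2, 0)), Pow(Add(366, Add(5, 10)), 2)), -1) = Pow(Add(Mul(9, -739, 2), Pow(Add(366, 15), 2)), -1) = Pow(Add(-13302, Pow(381, 2)), -1) = Pow(Add(-13302, 145161), -1) = Pow(131859, -1) = Rational(1, 131859)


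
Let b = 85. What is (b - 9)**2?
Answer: 5776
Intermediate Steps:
(b - 9)**2 = (85 - 9)**2 = 76**2 = 5776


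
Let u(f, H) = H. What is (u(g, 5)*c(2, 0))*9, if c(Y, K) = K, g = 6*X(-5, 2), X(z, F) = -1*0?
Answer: 0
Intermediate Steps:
X(z, F) = 0
g = 0 (g = 6*0 = 0)
(u(g, 5)*c(2, 0))*9 = (5*0)*9 = 0*9 = 0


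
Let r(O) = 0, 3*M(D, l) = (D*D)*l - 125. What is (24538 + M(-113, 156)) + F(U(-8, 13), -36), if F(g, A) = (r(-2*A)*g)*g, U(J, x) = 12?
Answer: 2065453/3 ≈ 6.8848e+5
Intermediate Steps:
M(D, l) = -125/3 + l*D**2/3 (M(D, l) = ((D*D)*l - 125)/3 = (D**2*l - 125)/3 = (l*D**2 - 125)/3 = (-125 + l*D**2)/3 = -125/3 + l*D**2/3)
F(g, A) = 0 (F(g, A) = (0*g)*g = 0*g = 0)
(24538 + M(-113, 156)) + F(U(-8, 13), -36) = (24538 + (-125/3 + (1/3)*156*(-113)**2)) + 0 = (24538 + (-125/3 + (1/3)*156*12769)) + 0 = (24538 + (-125/3 + 663988)) + 0 = (24538 + 1991839/3) + 0 = 2065453/3 + 0 = 2065453/3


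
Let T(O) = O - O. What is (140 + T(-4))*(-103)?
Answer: -14420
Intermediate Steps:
T(O) = 0
(140 + T(-4))*(-103) = (140 + 0)*(-103) = 140*(-103) = -14420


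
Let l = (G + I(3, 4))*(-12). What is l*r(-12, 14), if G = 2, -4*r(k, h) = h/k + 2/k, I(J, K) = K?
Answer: -24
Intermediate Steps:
r(k, h) = -1/(2*k) - h/(4*k) (r(k, h) = -(h/k + 2/k)/4 = -(2/k + h/k)/4 = -1/(2*k) - h/(4*k))
l = -72 (l = (2 + 4)*(-12) = 6*(-12) = -72)
l*r(-12, 14) = -18*(-2 - 1*14)/(-12) = -18*(-1)*(-2 - 14)/12 = -18*(-1)*(-16)/12 = -72*⅓ = -24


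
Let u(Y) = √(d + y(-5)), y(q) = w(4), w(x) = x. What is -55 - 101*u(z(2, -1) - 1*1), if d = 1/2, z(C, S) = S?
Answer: -55 - 303*√2/2 ≈ -269.25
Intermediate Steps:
y(q) = 4
d = ½ (d = 1*(½) = ½ ≈ 0.50000)
u(Y) = 3*√2/2 (u(Y) = √(½ + 4) = √(9/2) = 3*√2/2)
-55 - 101*u(z(2, -1) - 1*1) = -55 - 303*√2/2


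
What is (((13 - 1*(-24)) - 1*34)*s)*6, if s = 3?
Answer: 54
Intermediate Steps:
(((13 - 1*(-24)) - 1*34)*s)*6 = (((13 - 1*(-24)) - 1*34)*3)*6 = (((13 + 24) - 34)*3)*6 = ((37 - 34)*3)*6 = (3*3)*6 = 9*6 = 54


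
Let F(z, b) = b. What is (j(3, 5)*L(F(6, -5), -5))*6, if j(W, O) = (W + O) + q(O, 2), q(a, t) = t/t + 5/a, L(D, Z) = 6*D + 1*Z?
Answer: -2100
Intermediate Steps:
L(D, Z) = Z + 6*D (L(D, Z) = 6*D + Z = Z + 6*D)
q(a, t) = 1 + 5/a
j(W, O) = O + W + (5 + O)/O (j(W, O) = (W + O) + (5 + O)/O = (O + W) + (5 + O)/O = O + W + (5 + O)/O)
(j(3, 5)*L(F(6, -5), -5))*6 = ((1 + 5 + 3 + 5/5)*(-5 + 6*(-5)))*6 = ((1 + 5 + 3 + 5*(1/5))*(-5 - 30))*6 = ((1 + 5 + 3 + 1)*(-35))*6 = (10*(-35))*6 = -350*6 = -2100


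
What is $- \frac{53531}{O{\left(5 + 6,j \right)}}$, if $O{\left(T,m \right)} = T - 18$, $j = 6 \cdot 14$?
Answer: $\frac{53531}{7} \approx 7647.3$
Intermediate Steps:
$j = 84$
$O{\left(T,m \right)} = -18 + T$ ($O{\left(T,m \right)} = T - 18 = -18 + T$)
$- \frac{53531}{O{\left(5 + 6,j \right)}} = - \frac{53531}{-18 + \left(5 + 6\right)} = - \frac{53531}{-18 + 11} = - \frac{53531}{-7} = \left(-53531\right) \left(- \frac{1}{7}\right) = \frac{53531}{7}$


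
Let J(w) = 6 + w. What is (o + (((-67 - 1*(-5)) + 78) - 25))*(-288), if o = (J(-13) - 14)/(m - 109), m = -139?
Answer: 79596/31 ≈ 2567.6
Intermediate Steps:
o = 21/248 (o = ((6 - 13) - 14)/(-139 - 109) = (-7 - 14)/(-248) = -21*(-1/248) = 21/248 ≈ 0.084677)
(o + (((-67 - 1*(-5)) + 78) - 25))*(-288) = (21/248 + (((-67 - 1*(-5)) + 78) - 25))*(-288) = (21/248 + (((-67 + 5) + 78) - 25))*(-288) = (21/248 + ((-62 + 78) - 25))*(-288) = (21/248 + (16 - 25))*(-288) = (21/248 - 9)*(-288) = -2211/248*(-288) = 79596/31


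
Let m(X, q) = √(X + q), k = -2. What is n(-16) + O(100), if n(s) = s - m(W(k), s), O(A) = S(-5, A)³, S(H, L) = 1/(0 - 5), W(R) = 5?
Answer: -2001/125 - I*√11 ≈ -16.008 - 3.3166*I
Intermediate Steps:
S(H, L) = -⅕ (S(H, L) = 1/(-5) = -⅕)
O(A) = -1/125 (O(A) = (-⅕)³ = -1/125)
n(s) = s - √(5 + s)
n(-16) + O(100) = (-16 - √(5 - 16)) - 1/125 = (-16 - √(-11)) - 1/125 = (-16 - I*√11) - 1/125 = -2001/125 - I*√11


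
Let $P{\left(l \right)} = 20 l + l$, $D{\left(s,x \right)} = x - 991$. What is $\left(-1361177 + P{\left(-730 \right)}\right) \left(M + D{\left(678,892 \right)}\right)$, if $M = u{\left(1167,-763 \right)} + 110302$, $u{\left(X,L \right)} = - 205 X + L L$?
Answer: $-623746252459$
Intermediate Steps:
$D{\left(s,x \right)} = -991 + x$
$P{\left(l \right)} = 21 l$
$u{\left(X,L \right)} = L^{2} - 205 X$ ($u{\left(X,L \right)} = - 205 X + L^{2} = L^{2} - 205 X$)
$M = 453236$ ($M = \left(\left(-763\right)^{2} - 239235\right) + 110302 = \left(582169 - 239235\right) + 110302 = 342934 + 110302 = 453236$)
$\left(-1361177 + P{\left(-730 \right)}\right) \left(M + D{\left(678,892 \right)}\right) = \left(-1361177 + 21 \left(-730\right)\right) \left(453236 + \left(-991 + 892\right)\right) = \left(-1361177 - 15330\right) \left(453236 - 99\right) = \left(-1376507\right) 453137 = -623746252459$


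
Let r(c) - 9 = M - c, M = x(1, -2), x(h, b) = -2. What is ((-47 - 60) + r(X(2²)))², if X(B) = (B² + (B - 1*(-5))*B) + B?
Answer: 24336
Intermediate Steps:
M = -2
X(B) = B + B² + B*(5 + B) (X(B) = (B² + (B + 5)*B) + B = (B² + (5 + B)*B) + B = (B² + B*(5 + B)) + B = B + B² + B*(5 + B))
r(c) = 7 - c (r(c) = 9 + (-2 - c) = 7 - c)
((-47 - 60) + r(X(2²)))² = ((-47 - 60) + (7 - 2*2²*(3 + 2²)))² = (-107 + (7 - 2*4*(3 + 4)))² = (-107 + (7 - 2*4*7))² = (-107 + (7 - 1*56))² = (-107 + (7 - 56))² = (-107 - 49)² = (-156)² = 24336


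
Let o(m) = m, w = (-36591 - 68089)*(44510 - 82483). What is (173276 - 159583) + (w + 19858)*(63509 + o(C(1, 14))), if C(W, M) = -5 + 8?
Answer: 252462327538669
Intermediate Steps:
C(W, M) = 3
w = 3975013640 (w = -104680*(-37973) = 3975013640)
(173276 - 159583) + (w + 19858)*(63509 + o(C(1, 14))) = (173276 - 159583) + (3975013640 + 19858)*(63509 + 3) = 13693 + 3975033498*63512 = 13693 + 252462327524976 = 252462327538669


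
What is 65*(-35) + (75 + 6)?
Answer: -2194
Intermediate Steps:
65*(-35) + (75 + 6) = -2275 + 81 = -2194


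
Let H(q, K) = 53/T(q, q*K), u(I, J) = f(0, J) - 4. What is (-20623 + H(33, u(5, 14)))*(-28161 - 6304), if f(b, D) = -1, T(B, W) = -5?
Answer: 711137024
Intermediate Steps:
u(I, J) = -5 (u(I, J) = -1 - 4 = -5)
H(q, K) = -53/5 (H(q, K) = 53/(-5) = 53*(-⅕) = -53/5)
(-20623 + H(33, u(5, 14)))*(-28161 - 6304) = (-20623 - 53/5)*(-28161 - 6304) = -103168/5*(-34465) = 711137024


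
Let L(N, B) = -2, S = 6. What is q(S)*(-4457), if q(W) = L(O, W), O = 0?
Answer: 8914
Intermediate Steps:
q(W) = -2
q(S)*(-4457) = -2*(-4457) = 8914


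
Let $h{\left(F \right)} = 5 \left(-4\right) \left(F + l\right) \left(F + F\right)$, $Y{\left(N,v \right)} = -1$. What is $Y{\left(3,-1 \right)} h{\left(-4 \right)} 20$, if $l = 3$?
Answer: $3200$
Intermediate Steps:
$h{\left(F \right)} = - 40 F \left(3 + F\right)$ ($h{\left(F \right)} = 5 \left(-4\right) \left(F + 3\right) \left(F + F\right) = - 20 \left(3 + F\right) 2 F = - 20 \cdot 2 F \left(3 + F\right) = - 40 F \left(3 + F\right)$)
$Y{\left(3,-1 \right)} h{\left(-4 \right)} 20 = - \left(-40\right) \left(-4\right) \left(3 - 4\right) 20 = - \left(-40\right) \left(-4\right) \left(-1\right) 20 = \left(-1\right) \left(-160\right) 20 = 160 \cdot 20 = 3200$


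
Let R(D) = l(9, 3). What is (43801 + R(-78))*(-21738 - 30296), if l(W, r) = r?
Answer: -2279297336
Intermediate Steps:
R(D) = 3
(43801 + R(-78))*(-21738 - 30296) = (43801 + 3)*(-21738 - 30296) = 43804*(-52034) = -2279297336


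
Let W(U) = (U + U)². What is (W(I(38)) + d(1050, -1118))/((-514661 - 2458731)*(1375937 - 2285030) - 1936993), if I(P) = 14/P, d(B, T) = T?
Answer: -403402/975814737843143 ≈ -4.1340e-10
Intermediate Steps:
W(U) = 4*U² (W(U) = (2*U)² = 4*U²)
(W(I(38)) + d(1050, -1118))/((-514661 - 2458731)*(1375937 - 2285030) - 1936993) = (4*(14/38)² - 1118)/((-514661 - 2458731)*(1375937 - 2285030) - 1936993) = (4*(14*(1/38))² - 1118)/(-2973392*(-909093) - 1936993) = (4*(7/19)² - 1118)/(2703089853456 - 1936993) = (4*(49/361) - 1118)/2703087916463 = (196/361 - 1118)*(1/2703087916463) = -403402/361*1/2703087916463 = -403402/975814737843143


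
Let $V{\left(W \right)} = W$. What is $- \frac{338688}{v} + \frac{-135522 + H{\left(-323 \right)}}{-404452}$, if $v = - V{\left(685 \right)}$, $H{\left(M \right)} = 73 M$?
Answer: $\frac{137092023161}{277049620} \approx 494.83$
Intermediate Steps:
$v = -685$ ($v = \left(-1\right) 685 = -685$)
$- \frac{338688}{v} + \frac{-135522 + H{\left(-323 \right)}}{-404452} = - \frac{338688}{-685} + \frac{-135522 + 73 \left(-323\right)}{-404452} = \left(-338688\right) \left(- \frac{1}{685}\right) + \left(-135522 - 23579\right) \left(- \frac{1}{404452}\right) = \frac{338688}{685} - - \frac{159101}{404452} = \frac{338688}{685} + \frac{159101}{404452} = \frac{137092023161}{277049620}$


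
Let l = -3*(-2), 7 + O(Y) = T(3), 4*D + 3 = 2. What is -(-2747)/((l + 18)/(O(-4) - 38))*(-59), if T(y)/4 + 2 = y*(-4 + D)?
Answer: 2106949/3 ≈ 7.0232e+5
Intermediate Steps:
D = -¼ (D = -¾ + (¼)*2 = -¾ + ½ = -¼ ≈ -0.25000)
T(y) = -8 - 17*y (T(y) = -8 + 4*(y*(-4 - ¼)) = -8 + 4*(y*(-17/4)) = -8 + 4*(-17*y/4) = -8 - 17*y)
O(Y) = -66 (O(Y) = -7 + (-8 - 17*3) = -7 + (-8 - 51) = -7 - 59 = -66)
l = 6
-(-2747)/((l + 18)/(O(-4) - 38))*(-59) = -(-2747)/((6 + 18)/(-66 - 38))*(-59) = -(-2747)/(24/(-104))*(-59) = -(-2747)/(24*(-1/104))*(-59) = -(-2747)/(-3/13)*(-59) = -(-2747)*(-13)/3*(-59) = -41*871/3*(-59) = -35711/3*(-59) = 2106949/3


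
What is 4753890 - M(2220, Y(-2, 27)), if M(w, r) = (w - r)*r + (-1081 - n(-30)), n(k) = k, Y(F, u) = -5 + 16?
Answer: 4730642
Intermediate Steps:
Y(F, u) = 11
M(w, r) = -1051 + r*(w - r) (M(w, r) = (w - r)*r + (-1081 - 1*(-30)) = r*(w - r) + (-1081 + 30) = r*(w - r) - 1051 = -1051 + r*(w - r))
4753890 - M(2220, Y(-2, 27)) = 4753890 - (-1051 - 1*11² + 11*2220) = 4753890 - (-1051 - 1*121 + 24420) = 4753890 - (-1051 - 121 + 24420) = 4753890 - 1*23248 = 4753890 - 23248 = 4730642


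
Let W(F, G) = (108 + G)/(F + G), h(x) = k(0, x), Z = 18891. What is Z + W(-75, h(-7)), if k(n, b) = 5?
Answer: 1322257/70 ≈ 18889.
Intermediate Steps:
h(x) = 5
W(F, G) = (108 + G)/(F + G)
Z + W(-75, h(-7)) = 18891 + (108 + 5)/(-75 + 5) = 18891 + 113/(-70) = 18891 - 1/70*113 = 18891 - 113/70 = 1322257/70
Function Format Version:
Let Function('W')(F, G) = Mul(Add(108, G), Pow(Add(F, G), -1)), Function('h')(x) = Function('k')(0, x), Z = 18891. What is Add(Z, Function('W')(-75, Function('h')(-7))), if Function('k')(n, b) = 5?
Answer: Rational(1322257, 70) ≈ 18889.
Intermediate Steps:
Function('h')(x) = 5
Function('W')(F, G) = Mul(Pow(Add(F, G), -1), Add(108, G))
Add(Z, Function('W')(-75, Function('h')(-7))) = Add(18891, Mul(Pow(Add(-75, 5), -1), Add(108, 5))) = Add(18891, Mul(Pow(-70, -1), 113)) = Add(18891, Mul(Rational(-1, 70), 113)) = Add(18891, Rational(-113, 70)) = Rational(1322257, 70)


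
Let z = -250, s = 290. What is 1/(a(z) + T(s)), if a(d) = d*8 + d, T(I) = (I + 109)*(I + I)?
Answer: 1/229170 ≈ 4.3636e-6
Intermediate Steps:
T(I) = 2*I*(109 + I) (T(I) = (109 + I)*(2*I) = 2*I*(109 + I))
a(d) = 9*d (a(d) = 8*d + d = 9*d)
1/(a(z) + T(s)) = 1/(9*(-250) + 2*290*(109 + 290)) = 1/(-2250 + 2*290*399) = 1/(-2250 + 231420) = 1/229170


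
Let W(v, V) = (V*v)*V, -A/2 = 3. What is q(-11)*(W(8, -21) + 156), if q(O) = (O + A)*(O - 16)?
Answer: 1690956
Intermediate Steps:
A = -6 (A = -2*3 = -6)
q(O) = (-16 + O)*(-6 + O) (q(O) = (O - 6)*(O - 16) = (-6 + O)*(-16 + O) = (-16 + O)*(-6 + O))
W(v, V) = v*V²
q(-11)*(W(8, -21) + 156) = (96 + (-11)² - 22*(-11))*(8*(-21)² + 156) = (96 + 121 + 242)*(8*441 + 156) = 459*(3528 + 156) = 459*3684 = 1690956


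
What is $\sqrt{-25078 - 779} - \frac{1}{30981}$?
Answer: $- \frac{1}{30981} + 39 i \sqrt{17} \approx -3.2278 \cdot 10^{-5} + 160.8 i$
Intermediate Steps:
$\sqrt{-25078 - 779} - \frac{1}{30981} = \sqrt{-25857} - \frac{1}{30981} = 39 i \sqrt{17} - \frac{1}{30981} = - \frac{1}{30981} + 39 i \sqrt{17}$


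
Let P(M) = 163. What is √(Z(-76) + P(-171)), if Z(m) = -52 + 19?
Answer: √130 ≈ 11.402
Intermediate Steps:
Z(m) = -33
√(Z(-76) + P(-171)) = √(-33 + 163) = √130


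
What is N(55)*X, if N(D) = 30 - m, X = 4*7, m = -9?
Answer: 1092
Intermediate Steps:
X = 28
N(D) = 39 (N(D) = 30 - 1*(-9) = 30 + 9 = 39)
N(55)*X = 39*28 = 1092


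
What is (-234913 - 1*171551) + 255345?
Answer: -151119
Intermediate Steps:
(-234913 - 1*171551) + 255345 = (-234913 - 171551) + 255345 = -406464 + 255345 = -151119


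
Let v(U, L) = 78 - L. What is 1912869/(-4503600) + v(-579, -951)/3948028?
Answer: -1426195421/3359852400 ≈ -0.42448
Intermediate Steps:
1912869/(-4503600) + v(-579, -951)/3948028 = 1912869/(-4503600) + (78 - 1*(-951))/3948028 = 1912869*(-1/4503600) + (78 + 951)*(1/3948028) = -70847/166800 + 1029*(1/3948028) = -70847/166800 + 21/80572 = -1426195421/3359852400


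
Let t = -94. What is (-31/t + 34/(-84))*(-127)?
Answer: 9398/987 ≈ 9.5218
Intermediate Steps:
(-31/t + 34/(-84))*(-127) = (-31/(-94) + 34/(-84))*(-127) = (-31*(-1/94) + 34*(-1/84))*(-127) = (31/94 - 17/42)*(-127) = -74/987*(-127) = 9398/987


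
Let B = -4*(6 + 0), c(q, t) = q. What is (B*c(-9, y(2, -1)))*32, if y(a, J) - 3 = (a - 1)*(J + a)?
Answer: 6912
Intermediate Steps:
y(a, J) = 3 + (-1 + a)*(J + a) (y(a, J) = 3 + (a - 1)*(J + a) = 3 + (-1 + a)*(J + a))
B = -24 (B = -4*6 = -24)
(B*c(-9, y(2, -1)))*32 = -24*(-9)*32 = 216*32 = 6912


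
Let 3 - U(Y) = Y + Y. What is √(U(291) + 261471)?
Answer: 6*√7247 ≈ 510.78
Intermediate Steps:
U(Y) = 3 - 2*Y (U(Y) = 3 - (Y + Y) = 3 - 2*Y)
√(U(291) + 261471) = √((3 - 2*291) + 261471) = √((3 - 582) + 261471) = √(-579 + 261471) = √260892 = 6*√7247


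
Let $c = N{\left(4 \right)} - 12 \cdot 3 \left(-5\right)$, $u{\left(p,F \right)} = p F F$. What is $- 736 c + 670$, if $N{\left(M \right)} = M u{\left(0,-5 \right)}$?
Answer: $-131810$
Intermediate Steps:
$u{\left(p,F \right)} = p F^{2}$ ($u{\left(p,F \right)} = F p F = p F^{2}$)
$N{\left(M \right)} = 0$ ($N{\left(M \right)} = M 0 \left(-5\right)^{2} = M 0 \cdot 25 = M 0 = 0$)
$c = 180$ ($c = 0 - 12 \cdot 3 \left(-5\right) = 0 - -180 = 0 + 180 = 180$)
$- 736 c + 670 = \left(-736\right) 180 + 670 = -132480 + 670 = -131810$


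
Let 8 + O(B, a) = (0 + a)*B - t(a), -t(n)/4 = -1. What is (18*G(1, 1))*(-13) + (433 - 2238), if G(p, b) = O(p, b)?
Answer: 769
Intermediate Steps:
t(n) = 4 (t(n) = -4*(-1) = 4)
O(B, a) = -12 + B*a (O(B, a) = -8 + ((0 + a)*B - 1*4) = -8 + (a*B - 4) = -8 + (B*a - 4) = -8 + (-4 + B*a) = -12 + B*a)
G(p, b) = -12 + b*p (G(p, b) = -12 + p*b = -12 + b*p)
(18*G(1, 1))*(-13) + (433 - 2238) = (18*(-12 + 1*1))*(-13) + (433 - 2238) = (18*(-12 + 1))*(-13) - 1805 = (18*(-11))*(-13) - 1805 = -198*(-13) - 1805 = 2574 - 1805 = 769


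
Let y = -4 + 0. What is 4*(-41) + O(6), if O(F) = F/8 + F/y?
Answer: -659/4 ≈ -164.75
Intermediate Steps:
y = -4
O(F) = -F/8 (O(F) = F/8 + F/(-4) = F*(1/8) + F*(-1/4) = F/8 - F/4 = -F/8)
4*(-41) + O(6) = 4*(-41) - 1/8*6 = -164 - 3/4 = -659/4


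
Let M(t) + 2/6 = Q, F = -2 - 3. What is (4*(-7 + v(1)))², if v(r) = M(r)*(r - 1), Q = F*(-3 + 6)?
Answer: 784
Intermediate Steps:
F = -5
Q = -15 (Q = -5*(-3 + 6) = -5*3 = -15)
M(t) = -46/3 (M(t) = -⅓ - 15 = -46/3)
v(r) = 46/3 - 46*r/3 (v(r) = -46*(r - 1)/3 = -46*(-1 + r)/3 = 46/3 - 46*r/3)
(4*(-7 + v(1)))² = (4*(-7 + (46/3 - 46/3*1)))² = (4*(-7 + (46/3 - 46/3)))² = (4*(-7 + 0))² = (4*(-7))² = (-28)² = 784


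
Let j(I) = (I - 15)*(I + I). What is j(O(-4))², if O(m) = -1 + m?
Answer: 40000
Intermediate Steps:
j(I) = 2*I*(-15 + I) (j(I) = (-15 + I)*(2*I) = 2*I*(-15 + I))
j(O(-4))² = (2*(-1 - 4)*(-15 + (-1 - 4)))² = (2*(-5)*(-15 - 5))² = (2*(-5)*(-20))² = 200² = 40000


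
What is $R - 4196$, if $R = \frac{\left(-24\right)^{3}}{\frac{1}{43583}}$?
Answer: $-602495588$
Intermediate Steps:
$R = -602491392$ ($R = - 13824 \frac{1}{\frac{1}{43583}} = \left(-13824\right) 43583 = -602491392$)
$R - 4196 = -602491392 - 4196 = -602495588$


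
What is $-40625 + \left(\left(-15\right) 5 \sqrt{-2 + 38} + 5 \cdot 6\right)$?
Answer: $-41045$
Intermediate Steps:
$-40625 + \left(\left(-15\right) 5 \sqrt{-2 + 38} + 5 \cdot 6\right) = -40625 + \left(- 75 \sqrt{36} + 30\right) = -40625 + \left(\left(-75\right) 6 + 30\right) = -40625 + \left(-450 + 30\right) = -40625 - 420 = -41045$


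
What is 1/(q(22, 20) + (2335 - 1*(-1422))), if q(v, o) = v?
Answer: 1/3779 ≈ 0.00026462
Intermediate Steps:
1/(q(22, 20) + (2335 - 1*(-1422))) = 1/(22 + (2335 - 1*(-1422))) = 1/(22 + (2335 + 1422)) = 1/(22 + 3757) = 1/3779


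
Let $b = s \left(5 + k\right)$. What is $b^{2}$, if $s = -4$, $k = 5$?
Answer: $1600$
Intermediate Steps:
$b = -40$ ($b = - 4 \left(5 + 5\right) = \left(-4\right) 10 = -40$)
$b^{2} = \left(-40\right)^{2} = 1600$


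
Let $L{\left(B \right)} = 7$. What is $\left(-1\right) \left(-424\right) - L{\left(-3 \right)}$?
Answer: $417$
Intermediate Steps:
$\left(-1\right) \left(-424\right) - L{\left(-3 \right)} = \left(-1\right) \left(-424\right) - 7 = 424 - 7 = 417$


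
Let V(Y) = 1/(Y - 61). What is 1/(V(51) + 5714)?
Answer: 10/57139 ≈ 0.00017501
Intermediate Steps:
V(Y) = 1/(-61 + Y)
1/(V(51) + 5714) = 1/(1/(-61 + 51) + 5714) = 1/(1/(-10) + 5714) = 1/(-1/10 + 5714) = 1/(57139/10) = 10/57139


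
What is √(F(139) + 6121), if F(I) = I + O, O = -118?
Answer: √6142 ≈ 78.371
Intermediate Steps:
F(I) = -118 + I (F(I) = I - 118 = -118 + I)
√(F(139) + 6121) = √((-118 + 139) + 6121) = √(21 + 6121) = √6142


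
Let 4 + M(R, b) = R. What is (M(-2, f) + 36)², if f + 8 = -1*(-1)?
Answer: 900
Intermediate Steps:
f = -7 (f = -8 - 1*(-1) = -8 + 1 = -7)
M(R, b) = -4 + R
(M(-2, f) + 36)² = ((-4 - 2) + 36)² = (-6 + 36)² = 30² = 900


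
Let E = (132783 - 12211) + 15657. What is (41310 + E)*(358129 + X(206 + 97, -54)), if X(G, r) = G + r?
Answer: 63626071742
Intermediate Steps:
E = 136229 (E = 120572 + 15657 = 136229)
(41310 + E)*(358129 + X(206 + 97, -54)) = (41310 + 136229)*(358129 + ((206 + 97) - 54)) = 177539*(358129 + (303 - 54)) = 177539*(358129 + 249) = 177539*358378 = 63626071742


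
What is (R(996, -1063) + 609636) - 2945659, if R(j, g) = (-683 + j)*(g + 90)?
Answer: -2640572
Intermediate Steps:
R(j, g) = (-683 + j)*(90 + g)
(R(996, -1063) + 609636) - 2945659 = ((-61470 - 683*(-1063) + 90*996 - 1063*996) + 609636) - 2945659 = ((-61470 + 726029 + 89640 - 1058748) + 609636) - 2945659 = (-304549 + 609636) - 2945659 = 305087 - 2945659 = -2640572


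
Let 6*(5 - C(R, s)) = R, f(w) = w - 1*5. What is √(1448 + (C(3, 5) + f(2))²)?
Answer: √5801/2 ≈ 38.082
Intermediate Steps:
f(w) = -5 + w (f(w) = w - 5 = -5 + w)
C(R, s) = 5 - R/6
√(1448 + (C(3, 5) + f(2))²) = √(1448 + ((5 - ⅙*3) + (-5 + 2))²) = √(1448 + ((5 - ½) - 3)²) = √(1448 + (9/2 - 3)²) = √(1448 + (3/2)²) = √(1448 + 9/4) = √(5801/4) = √5801/2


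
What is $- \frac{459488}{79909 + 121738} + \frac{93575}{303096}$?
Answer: $- \frac{120399856823}{61118399112} \approx -1.9699$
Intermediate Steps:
$- \frac{459488}{79909 + 121738} + \frac{93575}{303096} = - \frac{459488}{201647} + 93575 \cdot \frac{1}{303096} = \left(-459488\right) \frac{1}{201647} + \frac{93575}{303096} = - \frac{459488}{201647} + \frac{93575}{303096} = - \frac{120399856823}{61118399112}$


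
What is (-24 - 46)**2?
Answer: 4900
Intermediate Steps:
(-24 - 46)**2 = (-70)**2 = 4900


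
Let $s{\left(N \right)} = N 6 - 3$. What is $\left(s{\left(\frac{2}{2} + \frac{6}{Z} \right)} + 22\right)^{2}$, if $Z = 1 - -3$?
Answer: $1156$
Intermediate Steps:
$Z = 4$ ($Z = 1 + 3 = 4$)
$s{\left(N \right)} = -3 + 6 N$ ($s{\left(N \right)} = 6 N - 3 = -3 + 6 N$)
$\left(s{\left(\frac{2}{2} + \frac{6}{Z} \right)} + 22\right)^{2} = \left(\left(-3 + 6 \left(\frac{2}{2} + \frac{6}{4}\right)\right) + 22\right)^{2} = \left(\left(-3 + 6 \left(2 \cdot \frac{1}{2} + 6 \cdot \frac{1}{4}\right)\right) + 22\right)^{2} = \left(\left(-3 + 6 \left(1 + \frac{3}{2}\right)\right) + 22\right)^{2} = \left(\left(-3 + 6 \cdot \frac{5}{2}\right) + 22\right)^{2} = \left(\left(-3 + 15\right) + 22\right)^{2} = \left(12 + 22\right)^{2} = 34^{2} = 1156$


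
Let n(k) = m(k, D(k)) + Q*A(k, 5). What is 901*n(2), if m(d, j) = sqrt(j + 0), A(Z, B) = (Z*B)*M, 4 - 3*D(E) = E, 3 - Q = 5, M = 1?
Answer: -18020 + 901*sqrt(6)/3 ≈ -17284.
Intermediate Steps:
Q = -2 (Q = 3 - 1*5 = 3 - 5 = -2)
D(E) = 4/3 - E/3
A(Z, B) = B*Z (A(Z, B) = (Z*B)*1 = (B*Z)*1 = B*Z)
m(d, j) = sqrt(j)
n(k) = sqrt(4/3 - k/3) - 10*k
901*n(2) = 901*(-10*2 + sqrt(12 - 3*2)/3) = 901*(-20 + sqrt(12 - 6)/3) = 901*(-20 + sqrt(6)/3) = -18020 + 901*sqrt(6)/3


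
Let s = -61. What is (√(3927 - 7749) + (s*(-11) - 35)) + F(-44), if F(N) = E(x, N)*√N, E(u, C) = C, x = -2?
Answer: 636 - 88*I*√11 + 7*I*√78 ≈ 636.0 - 230.04*I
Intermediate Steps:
F(N) = N^(3/2) (F(N) = N*√N = N^(3/2))
(√(3927 - 7749) + (s*(-11) - 35)) + F(-44) = (√(3927 - 7749) + (-61*(-11) - 35)) + (-44)^(3/2) = (√(-3822) + (671 - 35)) - 88*I*√11 = (7*I*√78 + 636) - 88*I*√11 = (636 + 7*I*√78) - 88*I*√11 = 636 - 88*I*√11 + 7*I*√78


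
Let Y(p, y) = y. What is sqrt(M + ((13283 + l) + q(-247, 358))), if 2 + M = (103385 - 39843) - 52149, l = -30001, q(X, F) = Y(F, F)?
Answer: I*sqrt(4969) ≈ 70.491*I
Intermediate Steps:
q(X, F) = F
M = 11391 (M = -2 + ((103385 - 39843) - 52149) = -2 + (63542 - 52149) = -2 + 11393 = 11391)
sqrt(M + ((13283 + l) + q(-247, 358))) = sqrt(11391 + ((13283 - 30001) + 358)) = sqrt(11391 + (-16718 + 358)) = sqrt(11391 - 16360) = sqrt(-4969) = I*sqrt(4969)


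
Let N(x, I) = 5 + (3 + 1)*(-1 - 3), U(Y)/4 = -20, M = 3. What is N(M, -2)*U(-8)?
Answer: 880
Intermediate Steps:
U(Y) = -80 (U(Y) = 4*(-20) = -80)
N(x, I) = -11 (N(x, I) = 5 + 4*(-4) = 5 - 16 = -11)
N(M, -2)*U(-8) = -11*(-80) = 880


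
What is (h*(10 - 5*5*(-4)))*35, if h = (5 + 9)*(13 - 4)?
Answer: 485100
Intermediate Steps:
h = 126 (h = 14*9 = 126)
(h*(10 - 5*5*(-4)))*35 = (126*(10 - 5*5*(-4)))*35 = (126*(10 - 25*(-4)))*35 = (126*(10 - 1*(-100)))*35 = (126*(10 + 100))*35 = (126*110)*35 = 13860*35 = 485100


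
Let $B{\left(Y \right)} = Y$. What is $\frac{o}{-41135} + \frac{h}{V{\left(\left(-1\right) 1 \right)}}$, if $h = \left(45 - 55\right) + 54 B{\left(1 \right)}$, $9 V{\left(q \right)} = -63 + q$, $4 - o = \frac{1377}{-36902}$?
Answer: $- \frac{15028079699}{2428742032} \approx -6.1876$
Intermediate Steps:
$o = \frac{148985}{36902}$ ($o = 4 - \frac{1377}{-36902} = 4 - 1377 \left(- \frac{1}{36902}\right) = 4 - - \frac{1377}{36902} = 4 + \frac{1377}{36902} = \frac{148985}{36902} \approx 4.0373$)
$V{\left(q \right)} = -7 + \frac{q}{9}$ ($V{\left(q \right)} = \frac{-63 + q}{9} = -7 + \frac{q}{9}$)
$h = 44$ ($h = \left(45 - 55\right) + 54 \cdot 1 = -10 + 54 = 44$)
$\frac{o}{-41135} + \frac{h}{V{\left(\left(-1\right) 1 \right)}} = \frac{148985}{36902 \left(-41135\right)} + \frac{44}{-7 + \frac{\left(-1\right) 1}{9}} = \frac{148985}{36902} \left(- \frac{1}{41135}\right) + \frac{44}{-7 + \frac{1}{9} \left(-1\right)} = - \frac{29797}{303592754} + \frac{44}{-7 - \frac{1}{9}} = - \frac{29797}{303592754} + \frac{44}{- \frac{64}{9}} = - \frac{29797}{303592754} + 44 \left(- \frac{9}{64}\right) = - \frac{29797}{303592754} - \frac{99}{16} = - \frac{15028079699}{2428742032}$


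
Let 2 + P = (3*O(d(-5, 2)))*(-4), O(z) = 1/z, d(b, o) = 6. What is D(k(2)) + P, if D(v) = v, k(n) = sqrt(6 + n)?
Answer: -4 + 2*sqrt(2) ≈ -1.1716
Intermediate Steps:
P = -4 (P = -2 + (3/6)*(-4) = -2 + (3*(1/6))*(-4) = -2 + (1/2)*(-4) = -2 - 2 = -4)
D(k(2)) + P = sqrt(6 + 2) - 4 = sqrt(8) - 4 = 2*sqrt(2) - 4 = -4 + 2*sqrt(2)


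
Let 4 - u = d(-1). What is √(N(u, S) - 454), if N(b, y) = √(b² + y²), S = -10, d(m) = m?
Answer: √(-454 + 5*√5) ≈ 21.043*I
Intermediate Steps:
u = 5 (u = 4 - 1*(-1) = 4 + 1 = 5)
√(N(u, S) - 454) = √(√(5² + (-10)²) - 454) = √(√(25 + 100) - 454) = √(√125 - 454) = √(5*√5 - 454) = √(-454 + 5*√5)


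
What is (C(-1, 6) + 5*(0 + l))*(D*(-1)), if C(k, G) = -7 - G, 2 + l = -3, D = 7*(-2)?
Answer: -532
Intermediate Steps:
D = -14
l = -5 (l = -2 - 3 = -5)
(C(-1, 6) + 5*(0 + l))*(D*(-1)) = ((-7 - 1*6) + 5*(0 - 5))*(-14*(-1)) = ((-7 - 6) + 5*(-5))*14 = (-13 - 25)*14 = -38*14 = -532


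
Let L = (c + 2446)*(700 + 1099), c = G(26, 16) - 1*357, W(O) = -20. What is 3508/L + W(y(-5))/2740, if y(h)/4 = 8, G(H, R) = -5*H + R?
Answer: -3072429/486764425 ≈ -0.0063119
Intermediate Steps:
G(H, R) = R - 5*H
y(h) = 32 (y(h) = 4*8 = 32)
c = -471 (c = (16 - 5*26) - 1*357 = (16 - 130) - 357 = -114 - 357 = -471)
L = 3553025 (L = (-471 + 2446)*(700 + 1099) = 1975*1799 = 3553025)
3508/L + W(y(-5))/2740 = 3508/3553025 - 20/2740 = 3508*(1/3553025) - 20*1/2740 = 3508/3553025 - 1/137 = -3072429/486764425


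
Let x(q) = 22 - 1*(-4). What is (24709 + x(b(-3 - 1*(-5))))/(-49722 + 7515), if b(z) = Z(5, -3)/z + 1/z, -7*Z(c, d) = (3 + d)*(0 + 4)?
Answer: -8245/14069 ≈ -0.58604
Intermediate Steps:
Z(c, d) = -12/7 - 4*d/7 (Z(c, d) = -(3 + d)*(0 + 4)/7 = -(3 + d)*4/7 = -(12 + 4*d)/7 = -12/7 - 4*d/7)
b(z) = 1/z (b(z) = (-12/7 - 4/7*(-3))/z + 1/z = (-12/7 + 12/7)/z + 1/z = 0/z + 1/z = 0 + 1/z = 1/z)
x(q) = 26 (x(q) = 22 + 4 = 26)
(24709 + x(b(-3 - 1*(-5))))/(-49722 + 7515) = (24709 + 26)/(-49722 + 7515) = 24735/(-42207) = 24735*(-1/42207) = -8245/14069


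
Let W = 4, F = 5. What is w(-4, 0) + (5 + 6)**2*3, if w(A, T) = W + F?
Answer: 372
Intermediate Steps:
w(A, T) = 9 (w(A, T) = 4 + 5 = 9)
w(-4, 0) + (5 + 6)**2*3 = 9 + (5 + 6)**2*3 = 9 + 11**2*3 = 9 + 121*3 = 9 + 363 = 372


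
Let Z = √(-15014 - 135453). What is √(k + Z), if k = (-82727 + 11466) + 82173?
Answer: √(10912 + I*√150467) ≈ 104.48 + 1.856*I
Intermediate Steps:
Z = I*√150467 (Z = √(-150467) = I*√150467 ≈ 387.9*I)
k = 10912 (k = -71261 + 82173 = 10912)
√(k + Z) = √(10912 + I*√150467)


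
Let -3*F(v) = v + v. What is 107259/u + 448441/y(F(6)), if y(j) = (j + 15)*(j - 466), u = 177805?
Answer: -3167220919/36770074 ≈ -86.136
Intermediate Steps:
F(v) = -2*v/3 (F(v) = -(v + v)/3 = -2*v/3)
y(j) = (-466 + j)*(15 + j) (y(j) = (15 + j)*(-466 + j) = (-466 + j)*(15 + j))
107259/u + 448441/y(F(6)) = 107259/177805 + 448441/(-6990 + (-2/3*6)**2 - (-902)*6/3) = 107259*(1/177805) + 448441/(-6990 + (-4)**2 - 451*(-4)) = 107259/177805 + 448441/(-6990 + 16 + 1804) = 107259/177805 + 448441/(-5170) = 107259/177805 + 448441*(-1/5170) = 107259/177805 - 448441/5170 = -3167220919/36770074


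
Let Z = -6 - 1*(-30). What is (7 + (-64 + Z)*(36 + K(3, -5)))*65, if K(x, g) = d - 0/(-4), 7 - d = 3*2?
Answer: -95745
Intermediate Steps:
d = 1 (d = 7 - 3*2 = 7 - 1*6 = 7 - 6 = 1)
K(x, g) = 1 (K(x, g) = 1 - 0/(-4) = 1 - 0*(-1)/4 = 1 - 1*0 = 1 + 0 = 1)
Z = 24 (Z = -6 + 30 = 24)
(7 + (-64 + Z)*(36 + K(3, -5)))*65 = (7 + (-64 + 24)*(36 + 1))*65 = (7 - 40*37)*65 = (7 - 1480)*65 = -1473*65 = -95745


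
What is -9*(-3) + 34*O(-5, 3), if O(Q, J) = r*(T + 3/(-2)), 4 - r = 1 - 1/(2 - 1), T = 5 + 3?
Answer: 911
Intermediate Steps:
T = 8
r = 4 (r = 4 - (1 - 1/(2 - 1)) = 4 - (1 - 1/1) = 4 - (1 - 1*1) = 4 - (1 - 1) = 4 - 1*0 = 4 + 0 = 4)
O(Q, J) = 26 (O(Q, J) = 4*(8 + 3/(-2)) = 4*(8 + 3*(-½)) = 4*(8 - 3/2) = 4*(13/2) = 26)
-9*(-3) + 34*O(-5, 3) = -9*(-3) + 34*26 = 27 + 884 = 911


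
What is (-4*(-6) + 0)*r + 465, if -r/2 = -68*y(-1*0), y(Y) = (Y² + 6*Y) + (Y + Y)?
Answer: 465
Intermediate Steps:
y(Y) = Y² + 8*Y (y(Y) = (Y² + 6*Y) + 2*Y = Y² + 8*Y)
r = 0 (r = -(-136)*(-1*0)*(8 - 1*0) = -(-136)*0*(8 + 0) = -(-136)*0*8 = -(-136)*0 = -2*0 = 0)
(-4*(-6) + 0)*r + 465 = (-4*(-6) + 0)*0 + 465 = (24 + 0)*0 + 465 = 24*0 + 465 = 0 + 465 = 465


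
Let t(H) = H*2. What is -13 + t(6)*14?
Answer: 155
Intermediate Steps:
t(H) = 2*H
-13 + t(6)*14 = -13 + (2*6)*14 = -13 + 12*14 = -13 + 168 = 155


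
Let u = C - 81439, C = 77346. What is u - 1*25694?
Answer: -29787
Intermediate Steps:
u = -4093 (u = 77346 - 81439 = -4093)
u - 1*25694 = -4093 - 1*25694 = -4093 - 25694 = -29787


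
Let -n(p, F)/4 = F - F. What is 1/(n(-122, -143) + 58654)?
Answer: 1/58654 ≈ 1.7049e-5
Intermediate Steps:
n(p, F) = 0 (n(p, F) = -4*(F - F) = -4*0 = 0)
1/(n(-122, -143) + 58654) = 1/(0 + 58654) = 1/58654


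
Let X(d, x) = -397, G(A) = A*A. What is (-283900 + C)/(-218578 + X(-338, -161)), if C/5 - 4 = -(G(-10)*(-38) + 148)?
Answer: 2796/2305 ≈ 1.2130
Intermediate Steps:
G(A) = A²
C = 18280 (C = 20 + 5*(-((-10)²*(-38) + 148)) = 20 + 5*(-(100*(-38) + 148)) = 20 + 5*(-(-3800 + 148)) = 20 + 5*(-1*(-3652)) = 20 + 5*3652 = 20 + 18260 = 18280)
(-283900 + C)/(-218578 + X(-338, -161)) = (-283900 + 18280)/(-218578 - 397) = -265620/(-218975) = -265620*(-1/218975) = 2796/2305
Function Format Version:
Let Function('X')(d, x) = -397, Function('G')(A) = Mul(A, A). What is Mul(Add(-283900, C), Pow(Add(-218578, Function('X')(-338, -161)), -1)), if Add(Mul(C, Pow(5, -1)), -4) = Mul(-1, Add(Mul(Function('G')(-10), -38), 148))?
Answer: Rational(2796, 2305) ≈ 1.2130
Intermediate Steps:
Function('G')(A) = Pow(A, 2)
C = 18280 (C = Add(20, Mul(5, Mul(-1, Add(Mul(Pow(-10, 2), -38), 148)))) = Add(20, Mul(5, Mul(-1, Add(Mul(100, -38), 148)))) = Add(20, Mul(5, Mul(-1, Add(-3800, 148)))) = Add(20, Mul(5, Mul(-1, -3652))) = Add(20, Mul(5, 3652)) = Add(20, 18260) = 18280)
Mul(Add(-283900, C), Pow(Add(-218578, Function('X')(-338, -161)), -1)) = Mul(Add(-283900, 18280), Pow(Add(-218578, -397), -1)) = Mul(-265620, Pow(-218975, -1)) = Mul(-265620, Rational(-1, 218975)) = Rational(2796, 2305)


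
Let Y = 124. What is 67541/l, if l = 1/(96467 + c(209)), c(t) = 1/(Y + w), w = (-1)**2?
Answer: 814434773416/125 ≈ 6.5155e+9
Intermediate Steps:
w = 1
c(t) = 1/125 (c(t) = 1/(124 + 1) = 1/125)
l = 125/12058376 (l = 1/(96467 + 1/125) = 1/(12058376/125) = 125/12058376 ≈ 1.0366e-5)
67541/l = 67541/(125/12058376) = 67541*(12058376/125) = 814434773416/125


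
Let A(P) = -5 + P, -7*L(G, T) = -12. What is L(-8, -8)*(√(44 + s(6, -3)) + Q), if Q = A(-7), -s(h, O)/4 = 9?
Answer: -144/7 + 24*√2/7 ≈ -15.723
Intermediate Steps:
s(h, O) = -36 (s(h, O) = -4*9 = -36)
L(G, T) = 12/7 (L(G, T) = -⅐*(-12) = 12/7)
Q = -12 (Q = -5 - 7 = -12)
L(-8, -8)*(√(44 + s(6, -3)) + Q) = 12*(√(44 - 36) - 12)/7 = 12*(√8 - 12)/7 = 12*(2*√2 - 12)/7 = 12*(-12 + 2*√2)/7 = -144/7 + 24*√2/7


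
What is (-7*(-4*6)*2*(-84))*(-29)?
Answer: 818496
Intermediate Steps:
(-7*(-4*6)*2*(-84))*(-29) = (-(-168)*2*(-84))*(-29) = (-7*(-48)*(-84))*(-29) = (336*(-84))*(-29) = -28224*(-29) = 818496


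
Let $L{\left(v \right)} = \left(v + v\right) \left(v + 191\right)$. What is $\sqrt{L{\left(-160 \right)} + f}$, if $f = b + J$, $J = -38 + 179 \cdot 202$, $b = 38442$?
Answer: $\sqrt{64642} \approx 254.25$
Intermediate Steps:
$L{\left(v \right)} = 2 v \left(191 + v\right)$
$J = 36120$ ($J = -38 + 36158 = 36120$)
$f = 74562$ ($f = 38442 + 36120 = 74562$)
$\sqrt{L{\left(-160 \right)} + f} = \sqrt{2 \left(-160\right) \left(191 - 160\right) + 74562} = \sqrt{2 \left(-160\right) 31 + 74562} = \sqrt{-9920 + 74562} = \sqrt{64642}$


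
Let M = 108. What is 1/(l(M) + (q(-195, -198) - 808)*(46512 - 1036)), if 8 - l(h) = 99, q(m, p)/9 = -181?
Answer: -1/110825103 ≈ -9.0232e-9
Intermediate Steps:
q(m, p) = -1629 (q(m, p) = 9*(-181) = -1629)
l(h) = -91 (l(h) = 8 - 1*99 = 8 - 99 = -91)
1/(l(M) + (q(-195, -198) - 808)*(46512 - 1036)) = 1/(-91 + (-1629 - 808)*(46512 - 1036)) = 1/(-91 - 2437*45476) = 1/(-91 - 110825012) = 1/(-110825103) = -1/110825103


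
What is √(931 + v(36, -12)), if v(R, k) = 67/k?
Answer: √33315/6 ≈ 30.421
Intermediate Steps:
√(931 + v(36, -12)) = √(931 + 67/(-12)) = √(931 + 67*(-1/12)) = √(931 - 67/12) = √(11105/12) = √33315/6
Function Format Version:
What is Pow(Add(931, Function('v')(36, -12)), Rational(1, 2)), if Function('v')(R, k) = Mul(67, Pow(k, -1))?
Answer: Mul(Rational(1, 6), Pow(33315, Rational(1, 2))) ≈ 30.421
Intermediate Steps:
Pow(Add(931, Function('v')(36, -12)), Rational(1, 2)) = Pow(Add(931, Mul(67, Pow(-12, -1))), Rational(1, 2)) = Pow(Add(931, Mul(67, Rational(-1, 12))), Rational(1, 2)) = Pow(Add(931, Rational(-67, 12)), Rational(1, 2)) = Pow(Rational(11105, 12), Rational(1, 2)) = Mul(Rational(1, 6), Pow(33315, Rational(1, 2)))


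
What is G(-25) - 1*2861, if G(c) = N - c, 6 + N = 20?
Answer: -2822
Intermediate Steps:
N = 14 (N = -6 + 20 = 14)
G(c) = 14 - c
G(-25) - 1*2861 = (14 - 1*(-25)) - 1*2861 = (14 + 25) - 2861 = 39 - 2861 = -2822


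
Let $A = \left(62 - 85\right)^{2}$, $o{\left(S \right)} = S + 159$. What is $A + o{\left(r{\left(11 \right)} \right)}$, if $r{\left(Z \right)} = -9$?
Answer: $679$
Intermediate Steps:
$o{\left(S \right)} = 159 + S$
$A = 529$ ($A = \left(-23\right)^{2} = 529$)
$A + o{\left(r{\left(11 \right)} \right)} = 529 + \left(159 - 9\right) = 529 + 150 = 679$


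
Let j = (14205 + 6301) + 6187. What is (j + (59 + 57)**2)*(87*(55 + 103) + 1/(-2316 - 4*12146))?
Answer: 28091106998451/50900 ≈ 5.5189e+8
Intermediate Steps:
j = 26693 (j = 20506 + 6187 = 26693)
(j + (59 + 57)**2)*(87*(55 + 103) + 1/(-2316 - 4*12146)) = (26693 + (59 + 57)**2)*(87*(55 + 103) + 1/(-2316 - 4*12146)) = (26693 + 116**2)*(87*158 + 1/(-2316 - 48584)) = (26693 + 13456)*(13746 + 1/(-50900)) = 40149*(13746 - 1/50900) = 40149*(699671399/50900) = 28091106998451/50900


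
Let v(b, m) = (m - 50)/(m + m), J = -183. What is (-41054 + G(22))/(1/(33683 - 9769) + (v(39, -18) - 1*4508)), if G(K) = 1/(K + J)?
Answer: 1422578216070/156142994021 ≈ 9.1107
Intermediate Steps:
v(b, m) = (-50 + m)/(2*m) (v(b, m) = (-50 + m)/((2*m)) = (-50 + m)*(1/(2*m)) = (-50 + m)/(2*m))
G(K) = 1/(-183 + K) (G(K) = 1/(K - 183) = 1/(-183 + K))
(-41054 + G(22))/(1/(33683 - 9769) + (v(39, -18) - 1*4508)) = (-41054 + 1/(-183 + 22))/(1/(33683 - 9769) + ((½)*(-50 - 18)/(-18) - 1*4508)) = (-41054 + 1/(-161))/(1/23914 + ((½)*(-1/18)*(-68) - 4508)) = (-41054 - 1/161)/(1/23914 + (17/9 - 4508)) = -6609695/(161*(1/23914 - 40555/9)) = -6609695/(161*(-969832261/215226)) = -6609695/161*(-215226/969832261) = 1422578216070/156142994021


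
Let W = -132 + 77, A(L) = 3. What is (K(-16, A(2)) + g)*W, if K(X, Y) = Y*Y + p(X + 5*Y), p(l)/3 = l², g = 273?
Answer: -15675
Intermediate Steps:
p(l) = 3*l²
W = -55
K(X, Y) = Y² + 3*(X + 5*Y)² (K(X, Y) = Y*Y + 3*(X + 5*Y)² = Y² + 3*(X + 5*Y)²)
(K(-16, A(2)) + g)*W = ((3² + 3*(-16 + 5*3)²) + 273)*(-55) = ((9 + 3*(-16 + 15)²) + 273)*(-55) = ((9 + 3*(-1)²) + 273)*(-55) = ((9 + 3*1) + 273)*(-55) = ((9 + 3) + 273)*(-55) = (12 + 273)*(-55) = 285*(-55) = -15675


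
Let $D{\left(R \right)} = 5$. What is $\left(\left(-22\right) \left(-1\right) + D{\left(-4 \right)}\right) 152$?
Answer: $4104$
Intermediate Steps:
$\left(\left(-22\right) \left(-1\right) + D{\left(-4 \right)}\right) 152 = \left(\left(-22\right) \left(-1\right) + 5\right) 152 = \left(22 + 5\right) 152 = 27 \cdot 152 = 4104$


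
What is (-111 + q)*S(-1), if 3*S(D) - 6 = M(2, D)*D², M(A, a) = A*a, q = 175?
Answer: 256/3 ≈ 85.333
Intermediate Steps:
S(D) = 2 + 2*D³/3 (S(D) = 2 + ((2*D)*D²)/3 = 2 + (2*D³)/3 = 2 + 2*D³/3)
(-111 + q)*S(-1) = (-111 + 175)*(2 + (⅔)*(-1)³) = 64*(2 + (⅔)*(-1)) = 64*(2 - ⅔) = 64*(4/3) = 256/3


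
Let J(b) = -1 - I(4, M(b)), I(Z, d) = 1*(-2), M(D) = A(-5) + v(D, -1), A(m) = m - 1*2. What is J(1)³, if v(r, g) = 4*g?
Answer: 1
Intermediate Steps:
A(m) = -2 + m (A(m) = m - 2 = -2 + m)
M(D) = -11 (M(D) = (-2 - 5) + 4*(-1) = -7 - 4 = -11)
I(Z, d) = -2
J(b) = 1 (J(b) = -1 - 1*(-2) = -1 + 2 = 1)
J(1)³ = 1³ = 1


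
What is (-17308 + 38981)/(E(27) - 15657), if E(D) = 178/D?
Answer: -585171/422561 ≈ -1.3848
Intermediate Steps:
(-17308 + 38981)/(E(27) - 15657) = (-17308 + 38981)/(178/27 - 15657) = 21673/(178*(1/27) - 15657) = 21673/(178/27 - 15657) = 21673/(-422561/27) = 21673*(-27/422561) = -585171/422561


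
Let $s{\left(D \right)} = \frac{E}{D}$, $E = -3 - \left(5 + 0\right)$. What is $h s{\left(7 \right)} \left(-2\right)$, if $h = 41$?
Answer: $\frac{656}{7} \approx 93.714$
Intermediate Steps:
$E = -8$ ($E = -3 - 5 = -8$)
$s{\left(D \right)} = - \frac{8}{D}$
$h s{\left(7 \right)} \left(-2\right) = 41 \left(- \frac{8}{7}\right) \left(-2\right) = \left(- \frac{328}{7}\right) \left(-2\right) = \frac{656}{7}$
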